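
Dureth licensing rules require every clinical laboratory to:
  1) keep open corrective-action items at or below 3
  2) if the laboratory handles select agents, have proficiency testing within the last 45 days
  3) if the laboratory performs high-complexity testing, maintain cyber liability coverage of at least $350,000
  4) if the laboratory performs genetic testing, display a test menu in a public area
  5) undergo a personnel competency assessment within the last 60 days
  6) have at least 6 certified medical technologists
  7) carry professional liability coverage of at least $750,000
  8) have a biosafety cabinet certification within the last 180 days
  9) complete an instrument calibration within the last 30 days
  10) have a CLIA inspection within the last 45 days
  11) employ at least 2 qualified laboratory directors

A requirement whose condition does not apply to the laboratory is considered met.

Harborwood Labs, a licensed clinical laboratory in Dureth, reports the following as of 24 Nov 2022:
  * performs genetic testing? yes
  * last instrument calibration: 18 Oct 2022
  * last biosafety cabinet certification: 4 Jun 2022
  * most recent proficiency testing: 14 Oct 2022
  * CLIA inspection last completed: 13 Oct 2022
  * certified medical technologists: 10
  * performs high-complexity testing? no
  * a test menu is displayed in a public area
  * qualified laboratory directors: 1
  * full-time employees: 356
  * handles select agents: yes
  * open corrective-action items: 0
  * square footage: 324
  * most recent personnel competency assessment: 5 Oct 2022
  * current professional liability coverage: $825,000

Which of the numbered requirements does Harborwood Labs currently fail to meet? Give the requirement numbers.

1. open corrective-action items 0 ≤ 3 → met
2. condition 'handles select agents' holds; proficiency testing 41 days ago vs limit 45 → met
3. condition 'performs high-complexity testing' does not hold → requirement n/a → met
4. condition 'performs genetic testing' holds; test menu present → met
5. personnel competency assessment 50 days ago vs limit 60 → met
6. certified medical technologists 10 ≥ 6 → met
7. professional liability coverage $825,000 ≥ $750,000 → met
8. biosafety cabinet certification 173 days ago vs limit 180 → met
9. instrument calibration 37 days ago vs limit 30 → not met
10. CLIA inspection 42 days ago vs limit 45 → met
11. qualified laboratory directors 1 < 2 → not met
Not met: 9, 11

9, 11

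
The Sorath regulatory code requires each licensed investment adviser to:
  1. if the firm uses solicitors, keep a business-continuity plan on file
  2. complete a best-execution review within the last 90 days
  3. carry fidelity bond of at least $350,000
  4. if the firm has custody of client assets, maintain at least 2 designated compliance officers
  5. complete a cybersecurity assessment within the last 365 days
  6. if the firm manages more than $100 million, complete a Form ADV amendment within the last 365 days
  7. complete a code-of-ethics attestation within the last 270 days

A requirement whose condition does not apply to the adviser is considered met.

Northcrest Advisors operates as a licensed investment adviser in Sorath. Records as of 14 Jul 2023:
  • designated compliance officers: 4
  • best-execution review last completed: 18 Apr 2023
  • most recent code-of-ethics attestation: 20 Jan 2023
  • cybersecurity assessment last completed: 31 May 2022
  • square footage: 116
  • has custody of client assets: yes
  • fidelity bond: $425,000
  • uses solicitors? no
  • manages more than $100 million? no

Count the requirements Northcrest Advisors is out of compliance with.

1

1. condition 'uses solicitors' does not hold → requirement n/a → met
2. best-execution review 87 days ago vs limit 90 → met
3. fidelity bond $425,000 ≥ $350,000 → met
4. condition 'has custody of client assets' holds; designated compliance officers 4 ≥ 2 → met
5. cybersecurity assessment 409 days ago vs limit 365 → not met
6. condition 'manages more than $100 million' does not hold → requirement n/a → met
7. code-of-ethics attestation 175 days ago vs limit 270 → met
Not met: 1 of 7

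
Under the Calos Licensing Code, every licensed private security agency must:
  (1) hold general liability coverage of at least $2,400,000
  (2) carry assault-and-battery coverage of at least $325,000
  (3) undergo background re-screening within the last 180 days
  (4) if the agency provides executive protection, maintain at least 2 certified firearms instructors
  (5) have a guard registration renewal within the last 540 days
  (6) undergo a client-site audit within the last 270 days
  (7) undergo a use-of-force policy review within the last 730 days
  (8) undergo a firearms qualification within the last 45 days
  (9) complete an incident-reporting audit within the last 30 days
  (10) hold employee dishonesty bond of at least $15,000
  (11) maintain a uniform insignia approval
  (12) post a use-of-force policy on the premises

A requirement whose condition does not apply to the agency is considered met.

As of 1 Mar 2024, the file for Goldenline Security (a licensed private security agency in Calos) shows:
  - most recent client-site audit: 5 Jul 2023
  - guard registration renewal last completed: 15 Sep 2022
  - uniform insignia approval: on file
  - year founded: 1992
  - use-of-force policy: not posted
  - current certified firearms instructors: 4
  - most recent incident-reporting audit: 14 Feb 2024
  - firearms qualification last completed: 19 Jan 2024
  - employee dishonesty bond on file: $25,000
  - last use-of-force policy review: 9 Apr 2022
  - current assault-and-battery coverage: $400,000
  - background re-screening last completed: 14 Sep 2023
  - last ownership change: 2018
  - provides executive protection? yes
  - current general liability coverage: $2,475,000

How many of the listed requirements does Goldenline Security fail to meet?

1

1. general liability coverage $2,475,000 ≥ $2,400,000 → met
2. assault-and-battery coverage $400,000 ≥ $325,000 → met
3. background re-screening 169 days ago vs limit 180 → met
4. condition 'provides executive protection' holds; certified firearms instructors 4 ≥ 2 → met
5. guard registration renewal 533 days ago vs limit 540 → met
6. client-site audit 240 days ago vs limit 270 → met
7. use-of-force policy review 692 days ago vs limit 730 → met
8. firearms qualification 42 days ago vs limit 45 → met
9. incident-reporting audit 16 days ago vs limit 30 → met
10. employee dishonesty bond $25,000 ≥ $15,000 → met
11. uniform insignia approval present → met
12. use-of-force policy absent → not met
Not met: 1 of 12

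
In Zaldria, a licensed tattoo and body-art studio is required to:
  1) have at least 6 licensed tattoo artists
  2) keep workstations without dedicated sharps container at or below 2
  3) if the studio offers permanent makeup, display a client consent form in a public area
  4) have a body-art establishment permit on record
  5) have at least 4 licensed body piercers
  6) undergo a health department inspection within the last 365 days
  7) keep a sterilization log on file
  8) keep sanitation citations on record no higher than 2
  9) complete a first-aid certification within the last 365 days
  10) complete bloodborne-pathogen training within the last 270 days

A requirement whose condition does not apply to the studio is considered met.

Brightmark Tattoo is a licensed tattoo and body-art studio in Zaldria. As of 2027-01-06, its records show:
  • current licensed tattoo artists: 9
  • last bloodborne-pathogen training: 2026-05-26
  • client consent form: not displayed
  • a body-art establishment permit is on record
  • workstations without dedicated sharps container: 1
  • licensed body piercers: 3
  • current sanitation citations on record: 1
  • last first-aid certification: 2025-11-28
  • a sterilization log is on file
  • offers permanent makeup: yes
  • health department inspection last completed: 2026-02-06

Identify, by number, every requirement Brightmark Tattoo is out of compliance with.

1. licensed tattoo artists 9 ≥ 6 → met
2. workstations without dedicated sharps container 1 ≤ 2 → met
3. condition 'offers permanent makeup' holds; client consent form absent → not met
4. body-art establishment permit present → met
5. licensed body piercers 3 < 4 → not met
6. health department inspection 334 days ago vs limit 365 → met
7. sterilization log present → met
8. sanitation citations on record 1 ≤ 2 → met
9. first-aid certification 404 days ago vs limit 365 → not met
10. bloodborne-pathogen training 225 days ago vs limit 270 → met
Not met: 3, 5, 9

3, 5, 9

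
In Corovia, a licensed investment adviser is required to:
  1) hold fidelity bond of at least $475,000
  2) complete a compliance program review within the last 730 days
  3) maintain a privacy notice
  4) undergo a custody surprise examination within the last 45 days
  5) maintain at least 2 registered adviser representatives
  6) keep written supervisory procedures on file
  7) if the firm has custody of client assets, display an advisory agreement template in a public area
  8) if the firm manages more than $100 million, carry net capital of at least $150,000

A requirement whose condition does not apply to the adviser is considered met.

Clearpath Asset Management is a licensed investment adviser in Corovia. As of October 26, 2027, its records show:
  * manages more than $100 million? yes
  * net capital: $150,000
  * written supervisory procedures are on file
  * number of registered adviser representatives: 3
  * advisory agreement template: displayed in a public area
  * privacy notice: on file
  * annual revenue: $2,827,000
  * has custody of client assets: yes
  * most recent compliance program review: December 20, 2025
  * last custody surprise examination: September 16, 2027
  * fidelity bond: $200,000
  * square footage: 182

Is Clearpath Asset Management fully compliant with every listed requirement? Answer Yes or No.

No

1. fidelity bond $200,000 < $475,000 → not met
2. compliance program review 675 days ago vs limit 730 → met
3. privacy notice present → met
4. custody surprise examination 40 days ago vs limit 45 → met
5. registered adviser representatives 3 ≥ 2 → met
6. written supervisory procedures present → met
7. condition 'has custody of client assets' holds; advisory agreement template present → met
8. condition 'manages more than $100 million' holds; net capital $150,000 ≥ $150,000 → met
Not met: 1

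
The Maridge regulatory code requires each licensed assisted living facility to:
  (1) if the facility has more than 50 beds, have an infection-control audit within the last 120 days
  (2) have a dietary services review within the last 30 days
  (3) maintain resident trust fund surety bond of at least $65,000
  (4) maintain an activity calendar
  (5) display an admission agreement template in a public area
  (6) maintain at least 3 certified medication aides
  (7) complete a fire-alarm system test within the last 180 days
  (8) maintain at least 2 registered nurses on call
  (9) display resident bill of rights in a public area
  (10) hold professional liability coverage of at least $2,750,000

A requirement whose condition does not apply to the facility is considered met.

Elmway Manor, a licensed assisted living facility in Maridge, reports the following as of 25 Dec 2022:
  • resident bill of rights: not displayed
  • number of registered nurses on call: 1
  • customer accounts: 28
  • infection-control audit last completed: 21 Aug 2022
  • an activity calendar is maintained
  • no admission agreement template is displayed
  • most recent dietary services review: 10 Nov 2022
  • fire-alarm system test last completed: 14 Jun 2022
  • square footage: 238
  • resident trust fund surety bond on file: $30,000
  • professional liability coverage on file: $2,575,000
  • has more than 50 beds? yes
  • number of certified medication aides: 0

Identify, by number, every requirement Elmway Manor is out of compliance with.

1, 2, 3, 5, 6, 7, 8, 9, 10

1. condition 'has more than 50 beds' holds; infection-control audit 126 days ago vs limit 120 → not met
2. dietary services review 45 days ago vs limit 30 → not met
3. resident trust fund surety bond $30,000 < $65,000 → not met
4. activity calendar present → met
5. admission agreement template absent → not met
6. certified medication aides 0 < 3 → not met
7. fire-alarm system test 194 days ago vs limit 180 → not met
8. registered nurses on call 1 < 2 → not met
9. resident bill of rights absent → not met
10. professional liability coverage $2,575,000 < $2,750,000 → not met
Not met: 1, 2, 3, 5, 6, 7, 8, 9, 10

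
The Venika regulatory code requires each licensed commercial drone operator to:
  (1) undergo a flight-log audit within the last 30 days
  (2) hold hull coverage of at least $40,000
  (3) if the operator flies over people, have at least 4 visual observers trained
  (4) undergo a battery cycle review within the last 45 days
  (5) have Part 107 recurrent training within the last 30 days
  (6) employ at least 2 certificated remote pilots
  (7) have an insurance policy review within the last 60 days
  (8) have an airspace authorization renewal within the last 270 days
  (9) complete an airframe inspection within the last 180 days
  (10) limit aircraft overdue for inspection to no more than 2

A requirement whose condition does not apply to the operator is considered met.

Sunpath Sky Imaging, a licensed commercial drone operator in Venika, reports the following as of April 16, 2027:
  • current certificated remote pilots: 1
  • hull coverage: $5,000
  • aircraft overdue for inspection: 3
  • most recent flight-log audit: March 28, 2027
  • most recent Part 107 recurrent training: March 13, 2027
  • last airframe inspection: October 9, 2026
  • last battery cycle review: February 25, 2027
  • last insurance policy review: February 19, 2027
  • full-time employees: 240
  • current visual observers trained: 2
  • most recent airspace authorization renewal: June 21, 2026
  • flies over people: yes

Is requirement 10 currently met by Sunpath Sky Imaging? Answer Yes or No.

10. aircraft overdue for inspection 3 > 2 → not met

No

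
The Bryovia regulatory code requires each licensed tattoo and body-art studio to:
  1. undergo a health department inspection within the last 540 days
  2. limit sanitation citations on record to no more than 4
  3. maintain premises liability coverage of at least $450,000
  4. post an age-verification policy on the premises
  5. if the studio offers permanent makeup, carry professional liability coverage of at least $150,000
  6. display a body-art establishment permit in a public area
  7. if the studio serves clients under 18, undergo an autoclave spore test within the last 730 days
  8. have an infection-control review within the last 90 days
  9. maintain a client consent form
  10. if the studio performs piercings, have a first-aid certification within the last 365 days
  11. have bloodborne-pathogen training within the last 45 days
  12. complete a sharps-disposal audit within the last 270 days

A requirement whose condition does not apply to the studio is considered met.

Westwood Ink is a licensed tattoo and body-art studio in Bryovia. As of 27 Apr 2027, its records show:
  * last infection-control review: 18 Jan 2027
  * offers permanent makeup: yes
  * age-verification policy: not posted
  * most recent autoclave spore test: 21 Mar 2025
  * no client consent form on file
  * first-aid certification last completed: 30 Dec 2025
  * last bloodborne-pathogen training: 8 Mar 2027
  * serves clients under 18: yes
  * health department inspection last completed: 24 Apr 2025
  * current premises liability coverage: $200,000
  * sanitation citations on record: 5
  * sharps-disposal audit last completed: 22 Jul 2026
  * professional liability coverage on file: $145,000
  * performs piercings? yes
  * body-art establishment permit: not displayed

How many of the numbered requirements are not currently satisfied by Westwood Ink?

12

1. health department inspection 733 days ago vs limit 540 → not met
2. sanitation citations on record 5 > 4 → not met
3. premises liability coverage $200,000 < $450,000 → not met
4. age-verification policy absent → not met
5. condition 'offers permanent makeup' holds; professional liability coverage $145,000 < $150,000 → not met
6. body-art establishment permit absent → not met
7. condition 'serves clients under 18' holds; autoclave spore test 767 days ago vs limit 730 → not met
8. infection-control review 99 days ago vs limit 90 → not met
9. client consent form absent → not met
10. condition 'performs piercings' holds; first-aid certification 483 days ago vs limit 365 → not met
11. bloodborne-pathogen training 50 days ago vs limit 45 → not met
12. sharps-disposal audit 279 days ago vs limit 270 → not met
Not met: 12 of 12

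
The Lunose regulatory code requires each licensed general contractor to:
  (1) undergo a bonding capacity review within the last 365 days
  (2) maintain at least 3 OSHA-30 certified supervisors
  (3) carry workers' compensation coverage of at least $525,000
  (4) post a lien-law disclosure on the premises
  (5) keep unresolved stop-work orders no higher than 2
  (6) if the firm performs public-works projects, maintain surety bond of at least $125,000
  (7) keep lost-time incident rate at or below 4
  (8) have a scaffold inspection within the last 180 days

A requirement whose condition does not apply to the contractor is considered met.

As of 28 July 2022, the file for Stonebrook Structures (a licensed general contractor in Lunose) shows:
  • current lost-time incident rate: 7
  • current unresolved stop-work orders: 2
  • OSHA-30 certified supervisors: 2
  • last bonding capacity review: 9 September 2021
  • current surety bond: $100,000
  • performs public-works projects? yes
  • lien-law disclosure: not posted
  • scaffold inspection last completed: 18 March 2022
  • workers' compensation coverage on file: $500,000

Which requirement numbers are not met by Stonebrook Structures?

1. bonding capacity review 322 days ago vs limit 365 → met
2. OSHA-30 certified supervisors 2 < 3 → not met
3. workers' compensation coverage $500,000 < $525,000 → not met
4. lien-law disclosure absent → not met
5. unresolved stop-work orders 2 ≤ 2 → met
6. condition 'performs public-works projects' holds; surety bond $100,000 < $125,000 → not met
7. lost-time incident rate 7 > 4 → not met
8. scaffold inspection 132 days ago vs limit 180 → met
Not met: 2, 3, 4, 6, 7

2, 3, 4, 6, 7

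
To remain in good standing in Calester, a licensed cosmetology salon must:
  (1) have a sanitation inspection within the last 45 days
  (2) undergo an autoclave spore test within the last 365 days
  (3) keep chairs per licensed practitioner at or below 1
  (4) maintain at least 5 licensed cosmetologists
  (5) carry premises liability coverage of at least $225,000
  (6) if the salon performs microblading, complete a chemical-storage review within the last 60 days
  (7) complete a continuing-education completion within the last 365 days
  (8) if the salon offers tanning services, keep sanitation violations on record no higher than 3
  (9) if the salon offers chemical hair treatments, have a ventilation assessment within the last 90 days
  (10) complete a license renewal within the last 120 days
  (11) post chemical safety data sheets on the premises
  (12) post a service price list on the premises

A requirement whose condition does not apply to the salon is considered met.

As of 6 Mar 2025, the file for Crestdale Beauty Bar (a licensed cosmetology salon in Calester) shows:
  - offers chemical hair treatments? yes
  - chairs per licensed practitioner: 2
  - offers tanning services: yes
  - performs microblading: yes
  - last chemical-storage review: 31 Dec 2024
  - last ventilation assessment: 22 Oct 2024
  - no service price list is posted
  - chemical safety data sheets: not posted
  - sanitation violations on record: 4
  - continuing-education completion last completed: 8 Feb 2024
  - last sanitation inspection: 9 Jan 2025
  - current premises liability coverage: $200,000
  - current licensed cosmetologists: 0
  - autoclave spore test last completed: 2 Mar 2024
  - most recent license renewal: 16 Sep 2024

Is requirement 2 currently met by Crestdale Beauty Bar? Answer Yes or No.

2. autoclave spore test 369 days ago vs limit 365 → not met

No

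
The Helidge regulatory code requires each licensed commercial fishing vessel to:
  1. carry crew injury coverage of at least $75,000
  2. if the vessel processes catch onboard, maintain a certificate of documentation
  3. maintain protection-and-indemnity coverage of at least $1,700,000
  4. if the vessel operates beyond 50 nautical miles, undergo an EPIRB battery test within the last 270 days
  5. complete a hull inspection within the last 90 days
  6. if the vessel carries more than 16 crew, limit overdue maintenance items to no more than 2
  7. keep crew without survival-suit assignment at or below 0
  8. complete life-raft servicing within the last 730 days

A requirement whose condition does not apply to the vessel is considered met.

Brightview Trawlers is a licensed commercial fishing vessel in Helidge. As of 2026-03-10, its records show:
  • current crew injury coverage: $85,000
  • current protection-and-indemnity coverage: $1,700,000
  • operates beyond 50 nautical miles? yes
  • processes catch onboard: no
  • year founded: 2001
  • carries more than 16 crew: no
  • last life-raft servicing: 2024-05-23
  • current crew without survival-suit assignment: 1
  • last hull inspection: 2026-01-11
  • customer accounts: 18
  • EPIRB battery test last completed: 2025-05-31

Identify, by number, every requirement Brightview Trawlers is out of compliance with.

1. crew injury coverage $85,000 ≥ $75,000 → met
2. condition 'processes catch onboard' does not hold → requirement n/a → met
3. protection-and-indemnity coverage $1,700,000 ≥ $1,700,000 → met
4. condition 'operates beyond 50 nautical miles' holds; EPIRB battery test 283 days ago vs limit 270 → not met
5. hull inspection 58 days ago vs limit 90 → met
6. condition 'carries more than 16 crew' does not hold → requirement n/a → met
7. crew without survival-suit assignment 1 > 0 → not met
8. life-raft servicing 656 days ago vs limit 730 → met
Not met: 4, 7

4, 7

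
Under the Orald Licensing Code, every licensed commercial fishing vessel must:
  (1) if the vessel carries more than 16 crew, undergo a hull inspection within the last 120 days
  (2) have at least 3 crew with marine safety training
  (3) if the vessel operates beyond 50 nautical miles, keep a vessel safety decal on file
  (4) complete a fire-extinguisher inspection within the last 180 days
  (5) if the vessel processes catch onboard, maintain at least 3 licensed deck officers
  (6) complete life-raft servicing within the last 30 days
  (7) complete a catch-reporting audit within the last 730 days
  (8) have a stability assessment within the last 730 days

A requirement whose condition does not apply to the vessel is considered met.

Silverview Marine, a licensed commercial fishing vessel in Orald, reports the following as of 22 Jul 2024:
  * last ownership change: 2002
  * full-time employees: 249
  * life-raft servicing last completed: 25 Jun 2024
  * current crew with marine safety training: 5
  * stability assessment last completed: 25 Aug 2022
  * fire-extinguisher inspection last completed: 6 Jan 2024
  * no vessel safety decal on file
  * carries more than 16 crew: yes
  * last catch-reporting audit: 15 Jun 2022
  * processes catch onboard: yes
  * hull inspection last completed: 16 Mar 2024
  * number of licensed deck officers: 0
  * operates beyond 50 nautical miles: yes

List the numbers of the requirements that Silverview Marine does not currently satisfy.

1, 3, 4, 5, 7

1. condition 'carries more than 16 crew' holds; hull inspection 128 days ago vs limit 120 → not met
2. crew with marine safety training 5 ≥ 3 → met
3. condition 'operates beyond 50 nautical miles' holds; vessel safety decal absent → not met
4. fire-extinguisher inspection 198 days ago vs limit 180 → not met
5. condition 'processes catch onboard' holds; licensed deck officers 0 < 3 → not met
6. life-raft servicing 27 days ago vs limit 30 → met
7. catch-reporting audit 768 days ago vs limit 730 → not met
8. stability assessment 697 days ago vs limit 730 → met
Not met: 1, 3, 4, 5, 7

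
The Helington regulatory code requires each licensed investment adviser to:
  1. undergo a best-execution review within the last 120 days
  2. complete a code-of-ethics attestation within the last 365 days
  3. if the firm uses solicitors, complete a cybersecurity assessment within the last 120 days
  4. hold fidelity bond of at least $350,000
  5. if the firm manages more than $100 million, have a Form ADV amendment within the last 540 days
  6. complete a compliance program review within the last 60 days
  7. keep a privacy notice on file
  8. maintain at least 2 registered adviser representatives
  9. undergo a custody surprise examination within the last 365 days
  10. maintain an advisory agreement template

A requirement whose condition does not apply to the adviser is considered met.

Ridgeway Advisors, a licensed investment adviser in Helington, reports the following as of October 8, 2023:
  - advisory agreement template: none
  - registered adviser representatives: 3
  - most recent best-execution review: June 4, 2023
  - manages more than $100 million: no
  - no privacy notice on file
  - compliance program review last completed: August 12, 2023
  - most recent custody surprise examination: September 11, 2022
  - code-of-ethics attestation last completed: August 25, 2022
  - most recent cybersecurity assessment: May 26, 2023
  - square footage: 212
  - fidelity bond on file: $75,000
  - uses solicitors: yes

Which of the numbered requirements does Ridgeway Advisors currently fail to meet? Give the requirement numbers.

1, 2, 3, 4, 7, 9, 10

1. best-execution review 126 days ago vs limit 120 → not met
2. code-of-ethics attestation 409 days ago vs limit 365 → not met
3. condition 'uses solicitors' holds; cybersecurity assessment 135 days ago vs limit 120 → not met
4. fidelity bond $75,000 < $350,000 → not met
5. condition 'manages more than $100 million' does not hold → requirement n/a → met
6. compliance program review 57 days ago vs limit 60 → met
7. privacy notice absent → not met
8. registered adviser representatives 3 ≥ 2 → met
9. custody surprise examination 392 days ago vs limit 365 → not met
10. advisory agreement template absent → not met
Not met: 1, 2, 3, 4, 7, 9, 10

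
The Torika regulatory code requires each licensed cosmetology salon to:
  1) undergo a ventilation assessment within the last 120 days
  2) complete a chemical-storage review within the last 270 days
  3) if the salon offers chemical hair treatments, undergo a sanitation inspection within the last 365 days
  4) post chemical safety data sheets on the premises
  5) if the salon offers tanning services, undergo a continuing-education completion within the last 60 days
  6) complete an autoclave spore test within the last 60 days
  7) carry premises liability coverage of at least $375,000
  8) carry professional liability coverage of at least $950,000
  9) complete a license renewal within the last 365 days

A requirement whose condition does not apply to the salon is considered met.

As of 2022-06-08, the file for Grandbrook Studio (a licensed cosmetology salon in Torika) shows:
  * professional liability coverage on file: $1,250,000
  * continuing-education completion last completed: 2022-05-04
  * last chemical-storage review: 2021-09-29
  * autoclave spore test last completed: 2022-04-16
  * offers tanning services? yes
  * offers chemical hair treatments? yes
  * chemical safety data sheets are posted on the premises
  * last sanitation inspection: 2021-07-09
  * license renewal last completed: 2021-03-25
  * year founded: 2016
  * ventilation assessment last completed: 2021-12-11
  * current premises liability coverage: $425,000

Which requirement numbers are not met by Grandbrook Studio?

1. ventilation assessment 179 days ago vs limit 120 → not met
2. chemical-storage review 252 days ago vs limit 270 → met
3. condition 'offers chemical hair treatments' holds; sanitation inspection 334 days ago vs limit 365 → met
4. chemical safety data sheets present → met
5. condition 'offers tanning services' holds; continuing-education completion 35 days ago vs limit 60 → met
6. autoclave spore test 53 days ago vs limit 60 → met
7. premises liability coverage $425,000 ≥ $375,000 → met
8. professional liability coverage $1,250,000 ≥ $950,000 → met
9. license renewal 440 days ago vs limit 365 → not met
Not met: 1, 9

1, 9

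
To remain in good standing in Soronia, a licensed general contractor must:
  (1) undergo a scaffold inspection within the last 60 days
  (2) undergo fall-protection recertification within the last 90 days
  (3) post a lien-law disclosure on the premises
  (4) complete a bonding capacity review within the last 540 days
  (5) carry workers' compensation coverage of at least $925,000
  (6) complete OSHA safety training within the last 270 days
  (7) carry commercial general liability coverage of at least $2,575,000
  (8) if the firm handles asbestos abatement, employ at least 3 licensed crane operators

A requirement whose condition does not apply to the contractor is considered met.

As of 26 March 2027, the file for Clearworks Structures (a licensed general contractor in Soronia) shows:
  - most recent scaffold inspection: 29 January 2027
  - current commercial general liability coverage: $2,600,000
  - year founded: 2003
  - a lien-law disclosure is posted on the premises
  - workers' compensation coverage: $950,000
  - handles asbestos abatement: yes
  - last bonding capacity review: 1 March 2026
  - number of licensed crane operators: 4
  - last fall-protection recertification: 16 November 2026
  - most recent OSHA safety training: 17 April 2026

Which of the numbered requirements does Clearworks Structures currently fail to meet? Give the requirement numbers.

2, 6

1. scaffold inspection 56 days ago vs limit 60 → met
2. fall-protection recertification 130 days ago vs limit 90 → not met
3. lien-law disclosure present → met
4. bonding capacity review 390 days ago vs limit 540 → met
5. workers' compensation coverage $950,000 ≥ $925,000 → met
6. OSHA safety training 343 days ago vs limit 270 → not met
7. commercial general liability coverage $2,600,000 ≥ $2,575,000 → met
8. condition 'handles asbestos abatement' holds; licensed crane operators 4 ≥ 3 → met
Not met: 2, 6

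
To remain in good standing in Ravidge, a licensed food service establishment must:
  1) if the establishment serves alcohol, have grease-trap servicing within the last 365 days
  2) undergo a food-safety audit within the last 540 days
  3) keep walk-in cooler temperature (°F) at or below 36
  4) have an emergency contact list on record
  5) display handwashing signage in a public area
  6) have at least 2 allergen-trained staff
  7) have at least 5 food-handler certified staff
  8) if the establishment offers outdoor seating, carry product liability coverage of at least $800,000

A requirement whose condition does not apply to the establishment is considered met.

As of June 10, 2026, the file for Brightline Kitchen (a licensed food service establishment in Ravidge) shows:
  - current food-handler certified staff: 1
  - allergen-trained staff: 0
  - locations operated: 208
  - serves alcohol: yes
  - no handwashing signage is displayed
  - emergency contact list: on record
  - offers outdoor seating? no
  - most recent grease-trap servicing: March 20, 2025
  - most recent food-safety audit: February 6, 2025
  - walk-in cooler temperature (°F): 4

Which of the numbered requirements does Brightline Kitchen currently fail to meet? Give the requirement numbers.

1. condition 'serves alcohol' holds; grease-trap servicing 447 days ago vs limit 365 → not met
2. food-safety audit 489 days ago vs limit 540 → met
3. walk-in cooler temperature (°F) 4 ≤ 36 → met
4. emergency contact list present → met
5. handwashing signage absent → not met
6. allergen-trained staff 0 < 2 → not met
7. food-handler certified staff 1 < 5 → not met
8. condition 'offers outdoor seating' does not hold → requirement n/a → met
Not met: 1, 5, 6, 7

1, 5, 6, 7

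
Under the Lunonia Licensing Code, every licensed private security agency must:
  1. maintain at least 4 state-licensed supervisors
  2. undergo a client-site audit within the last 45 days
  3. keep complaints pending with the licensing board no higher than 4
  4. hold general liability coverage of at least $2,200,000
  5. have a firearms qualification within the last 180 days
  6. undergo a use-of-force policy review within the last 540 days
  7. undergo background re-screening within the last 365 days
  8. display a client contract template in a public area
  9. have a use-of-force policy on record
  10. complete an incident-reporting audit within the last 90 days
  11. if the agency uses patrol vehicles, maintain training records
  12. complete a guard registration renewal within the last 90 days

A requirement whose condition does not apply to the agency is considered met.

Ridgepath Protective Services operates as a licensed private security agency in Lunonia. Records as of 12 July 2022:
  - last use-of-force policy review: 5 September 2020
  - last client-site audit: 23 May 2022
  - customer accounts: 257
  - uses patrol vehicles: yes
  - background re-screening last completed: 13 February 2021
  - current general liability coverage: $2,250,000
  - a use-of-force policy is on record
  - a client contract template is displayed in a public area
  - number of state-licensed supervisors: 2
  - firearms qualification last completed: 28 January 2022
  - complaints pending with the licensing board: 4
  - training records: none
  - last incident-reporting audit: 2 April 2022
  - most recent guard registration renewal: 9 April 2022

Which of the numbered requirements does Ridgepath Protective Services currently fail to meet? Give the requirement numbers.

1. state-licensed supervisors 2 < 4 → not met
2. client-site audit 50 days ago vs limit 45 → not met
3. complaints pending with the licensing board 4 ≤ 4 → met
4. general liability coverage $2,250,000 ≥ $2,200,000 → met
5. firearms qualification 165 days ago vs limit 180 → met
6. use-of-force policy review 675 days ago vs limit 540 → not met
7. background re-screening 514 days ago vs limit 365 → not met
8. client contract template present → met
9. use-of-force policy present → met
10. incident-reporting audit 101 days ago vs limit 90 → not met
11. condition 'uses patrol vehicles' holds; training records absent → not met
12. guard registration renewal 94 days ago vs limit 90 → not met
Not met: 1, 2, 6, 7, 10, 11, 12

1, 2, 6, 7, 10, 11, 12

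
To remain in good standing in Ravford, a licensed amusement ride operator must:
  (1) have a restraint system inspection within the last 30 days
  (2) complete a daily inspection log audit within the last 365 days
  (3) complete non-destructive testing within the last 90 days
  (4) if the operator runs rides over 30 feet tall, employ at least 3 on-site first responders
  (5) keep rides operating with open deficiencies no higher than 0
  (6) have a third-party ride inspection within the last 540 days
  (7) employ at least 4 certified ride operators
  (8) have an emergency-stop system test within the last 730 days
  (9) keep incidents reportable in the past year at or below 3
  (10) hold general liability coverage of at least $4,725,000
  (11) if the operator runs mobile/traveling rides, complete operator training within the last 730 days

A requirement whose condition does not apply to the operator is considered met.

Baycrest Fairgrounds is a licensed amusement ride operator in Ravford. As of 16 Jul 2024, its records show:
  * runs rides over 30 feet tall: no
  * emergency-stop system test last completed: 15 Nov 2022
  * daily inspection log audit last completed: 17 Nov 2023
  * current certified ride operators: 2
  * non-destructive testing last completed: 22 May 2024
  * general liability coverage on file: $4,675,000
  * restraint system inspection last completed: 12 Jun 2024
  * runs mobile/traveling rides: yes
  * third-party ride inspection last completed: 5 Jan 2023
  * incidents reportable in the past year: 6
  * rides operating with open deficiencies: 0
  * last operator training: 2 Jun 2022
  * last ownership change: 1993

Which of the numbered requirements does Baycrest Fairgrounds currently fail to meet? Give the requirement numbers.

1, 6, 7, 9, 10, 11

1. restraint system inspection 34 days ago vs limit 30 → not met
2. daily inspection log audit 242 days ago vs limit 365 → met
3. non-destructive testing 55 days ago vs limit 90 → met
4. condition 'runs rides over 30 feet tall' does not hold → requirement n/a → met
5. rides operating with open deficiencies 0 ≤ 0 → met
6. third-party ride inspection 558 days ago vs limit 540 → not met
7. certified ride operators 2 < 4 → not met
8. emergency-stop system test 609 days ago vs limit 730 → met
9. incidents reportable in the past year 6 > 3 → not met
10. general liability coverage $4,675,000 < $4,725,000 → not met
11. condition 'runs mobile/traveling rides' holds; operator training 775 days ago vs limit 730 → not met
Not met: 1, 6, 7, 9, 10, 11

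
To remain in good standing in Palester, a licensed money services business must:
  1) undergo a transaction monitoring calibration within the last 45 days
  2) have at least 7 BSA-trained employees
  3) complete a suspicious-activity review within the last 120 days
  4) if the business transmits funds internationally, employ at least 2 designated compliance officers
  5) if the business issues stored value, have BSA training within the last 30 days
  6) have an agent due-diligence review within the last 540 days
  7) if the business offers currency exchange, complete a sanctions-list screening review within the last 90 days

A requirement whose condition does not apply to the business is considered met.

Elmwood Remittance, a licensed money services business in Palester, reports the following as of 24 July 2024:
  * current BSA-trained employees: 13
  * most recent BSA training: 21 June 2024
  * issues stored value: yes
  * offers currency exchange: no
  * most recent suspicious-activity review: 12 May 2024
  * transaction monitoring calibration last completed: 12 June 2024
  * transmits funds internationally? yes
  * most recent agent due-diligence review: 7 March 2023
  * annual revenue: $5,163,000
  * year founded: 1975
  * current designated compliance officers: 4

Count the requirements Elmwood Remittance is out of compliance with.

1

1. transaction monitoring calibration 42 days ago vs limit 45 → met
2. BSA-trained employees 13 ≥ 7 → met
3. suspicious-activity review 73 days ago vs limit 120 → met
4. condition 'transmits funds internationally' holds; designated compliance officers 4 ≥ 2 → met
5. condition 'issues stored value' holds; BSA training 33 days ago vs limit 30 → not met
6. agent due-diligence review 505 days ago vs limit 540 → met
7. condition 'offers currency exchange' does not hold → requirement n/a → met
Not met: 1 of 7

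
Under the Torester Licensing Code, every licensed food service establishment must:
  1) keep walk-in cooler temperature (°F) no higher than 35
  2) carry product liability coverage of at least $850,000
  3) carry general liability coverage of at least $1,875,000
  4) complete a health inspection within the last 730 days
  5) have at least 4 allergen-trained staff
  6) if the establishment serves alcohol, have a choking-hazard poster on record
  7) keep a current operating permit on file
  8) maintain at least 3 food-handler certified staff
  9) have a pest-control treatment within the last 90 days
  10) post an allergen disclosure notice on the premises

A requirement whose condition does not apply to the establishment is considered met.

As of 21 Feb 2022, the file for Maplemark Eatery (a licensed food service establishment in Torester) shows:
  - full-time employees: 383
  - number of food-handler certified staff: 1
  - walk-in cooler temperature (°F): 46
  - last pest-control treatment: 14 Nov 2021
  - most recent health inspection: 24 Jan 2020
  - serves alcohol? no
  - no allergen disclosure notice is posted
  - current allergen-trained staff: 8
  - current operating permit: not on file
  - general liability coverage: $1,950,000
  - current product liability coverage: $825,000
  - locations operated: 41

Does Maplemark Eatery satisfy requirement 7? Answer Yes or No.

No

7. current operating permit absent → not met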